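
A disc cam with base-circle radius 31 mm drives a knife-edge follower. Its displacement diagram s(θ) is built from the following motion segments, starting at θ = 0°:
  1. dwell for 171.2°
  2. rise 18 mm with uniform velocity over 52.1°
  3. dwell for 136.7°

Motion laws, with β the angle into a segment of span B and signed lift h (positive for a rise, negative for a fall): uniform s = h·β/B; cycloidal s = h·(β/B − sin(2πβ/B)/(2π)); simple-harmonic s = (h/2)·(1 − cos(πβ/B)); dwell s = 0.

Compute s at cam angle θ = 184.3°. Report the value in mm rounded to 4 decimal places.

seg 1 [0°–171.2°] dwell: s stays 0.0000
seg 2 [171.2°–223.3°] uniform, h=18: θ=184.3° here. β=13.1, B=52.1. 18·13.1/52.1 = 4.5259 → s = 4.5259

4.5259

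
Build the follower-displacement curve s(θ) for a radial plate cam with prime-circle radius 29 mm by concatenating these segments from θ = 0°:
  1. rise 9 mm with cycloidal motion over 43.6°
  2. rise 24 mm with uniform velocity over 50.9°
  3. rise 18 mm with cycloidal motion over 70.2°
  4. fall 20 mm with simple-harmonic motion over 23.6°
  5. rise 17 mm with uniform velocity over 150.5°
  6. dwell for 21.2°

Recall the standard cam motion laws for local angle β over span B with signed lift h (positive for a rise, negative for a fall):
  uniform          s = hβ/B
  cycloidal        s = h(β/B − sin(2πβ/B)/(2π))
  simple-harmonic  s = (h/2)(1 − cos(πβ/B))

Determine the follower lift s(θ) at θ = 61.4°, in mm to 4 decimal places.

seg 1 [0°–43.6°] cycloidal, h=9: full span → s += 9 → s = 9.0000
seg 2 [43.6°–94.5°] uniform, h=24: θ=61.4° here. β=17.8, B=50.9. 24·17.8/50.9 = 8.3929 → s = 17.3929

17.3929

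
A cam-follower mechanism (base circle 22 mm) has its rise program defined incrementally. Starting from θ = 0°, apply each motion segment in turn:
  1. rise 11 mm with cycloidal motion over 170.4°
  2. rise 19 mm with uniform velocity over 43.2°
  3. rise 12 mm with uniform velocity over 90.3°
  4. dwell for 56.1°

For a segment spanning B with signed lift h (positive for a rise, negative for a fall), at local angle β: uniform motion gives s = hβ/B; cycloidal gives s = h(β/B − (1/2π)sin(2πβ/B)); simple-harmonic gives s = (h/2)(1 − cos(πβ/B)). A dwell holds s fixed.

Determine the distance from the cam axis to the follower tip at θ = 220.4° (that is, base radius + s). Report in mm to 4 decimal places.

seg 1 [0°–170.4°] cycloidal, h=11: full span → s += 11 → s = 11.0000
seg 2 [170.4°–213.6°] uniform, h=19: full span → s += 19 → s = 30.0000
seg 3 [213.6°–303.9°] uniform, h=12: θ=220.4° here. β=6.8, B=90.3. 12·6.8/90.3 = 0.9037 → s = 30.9037
radial distance = base radius + s = 22 + 30.9037 = 52.9037

52.9037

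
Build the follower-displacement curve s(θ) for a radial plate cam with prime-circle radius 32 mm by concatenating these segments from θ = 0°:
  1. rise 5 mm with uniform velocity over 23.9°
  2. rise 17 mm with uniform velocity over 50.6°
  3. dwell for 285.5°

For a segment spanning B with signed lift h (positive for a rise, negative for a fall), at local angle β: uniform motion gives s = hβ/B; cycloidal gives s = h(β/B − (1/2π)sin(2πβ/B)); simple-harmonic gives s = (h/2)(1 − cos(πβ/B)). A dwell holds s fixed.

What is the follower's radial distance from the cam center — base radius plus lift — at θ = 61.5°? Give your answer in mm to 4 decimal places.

seg 1 [0°–23.9°] uniform, h=5: full span → s += 5 → s = 5.0000
seg 2 [23.9°–74.5°] uniform, h=17: θ=61.5° here. β=37.6, B=50.6. 17·37.6/50.6 = 12.6324 → s = 17.6324
radial distance = base radius + s = 32 + 17.6324 = 49.6324

49.6324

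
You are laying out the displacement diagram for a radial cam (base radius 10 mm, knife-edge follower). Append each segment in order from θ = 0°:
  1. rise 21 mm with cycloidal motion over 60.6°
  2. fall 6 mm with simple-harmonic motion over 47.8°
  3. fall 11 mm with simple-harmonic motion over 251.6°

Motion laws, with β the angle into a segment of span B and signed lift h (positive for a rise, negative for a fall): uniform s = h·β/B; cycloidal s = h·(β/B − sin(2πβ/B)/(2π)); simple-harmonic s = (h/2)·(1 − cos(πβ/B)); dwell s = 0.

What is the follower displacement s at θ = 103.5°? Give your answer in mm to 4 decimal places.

seg 1 [0°–60.6°] cycloidal, h=21: full span → s += 21 → s = 21.0000
seg 2 [60.6°–108.4°] simple-harmonic, h=-6: θ=103.5° here. β=42.9, B=47.8. -6/2·(1 − cos(π·0.8975)) = -5.8458 → s = 15.1542

15.1542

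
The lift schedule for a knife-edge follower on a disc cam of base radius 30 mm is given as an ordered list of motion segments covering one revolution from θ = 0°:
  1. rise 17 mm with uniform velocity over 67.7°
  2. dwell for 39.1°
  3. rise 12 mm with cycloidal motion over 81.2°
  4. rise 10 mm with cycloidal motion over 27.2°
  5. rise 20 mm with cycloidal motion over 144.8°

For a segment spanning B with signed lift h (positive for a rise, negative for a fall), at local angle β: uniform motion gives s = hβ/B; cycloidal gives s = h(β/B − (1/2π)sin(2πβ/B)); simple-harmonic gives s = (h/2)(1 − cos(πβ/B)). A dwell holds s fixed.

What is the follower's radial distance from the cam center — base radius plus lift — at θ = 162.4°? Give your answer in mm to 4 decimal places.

seg 1 [0°–67.7°] uniform, h=17: full span → s += 17 → s = 17.0000
seg 2 [67.7°–106.8°] dwell: s stays 17.0000
seg 3 [106.8°–188°] cycloidal, h=12: θ=162.4° here. β=55.6, B=81.2. 12·(0.6847 − sin(2π·0.6847)/(2π)) = 9.9682 → s = 26.9682
radial distance = base radius + s = 30 + 26.9682 = 56.9682

56.9682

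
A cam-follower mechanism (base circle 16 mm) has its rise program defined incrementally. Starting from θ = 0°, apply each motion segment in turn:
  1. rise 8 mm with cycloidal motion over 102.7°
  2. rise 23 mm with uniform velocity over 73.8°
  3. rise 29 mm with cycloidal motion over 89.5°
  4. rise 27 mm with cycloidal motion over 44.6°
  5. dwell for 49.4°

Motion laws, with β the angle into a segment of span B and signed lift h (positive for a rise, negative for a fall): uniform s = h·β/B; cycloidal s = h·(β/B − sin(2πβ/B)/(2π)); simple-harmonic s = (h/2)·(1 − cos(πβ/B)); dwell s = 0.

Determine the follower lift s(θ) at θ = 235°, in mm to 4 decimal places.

seg 1 [0°–102.7°] cycloidal, h=8: full span → s += 8 → s = 8.0000
seg 2 [102.7°–176.5°] uniform, h=23: full span → s += 23 → s = 31.0000
seg 3 [176.5°–266°] cycloidal, h=29: θ=235° here. β=58.5, B=89.5. 29·(0.6536 − sin(2π·0.6536)/(2π)) = 22.7502 → s = 53.7502

53.7502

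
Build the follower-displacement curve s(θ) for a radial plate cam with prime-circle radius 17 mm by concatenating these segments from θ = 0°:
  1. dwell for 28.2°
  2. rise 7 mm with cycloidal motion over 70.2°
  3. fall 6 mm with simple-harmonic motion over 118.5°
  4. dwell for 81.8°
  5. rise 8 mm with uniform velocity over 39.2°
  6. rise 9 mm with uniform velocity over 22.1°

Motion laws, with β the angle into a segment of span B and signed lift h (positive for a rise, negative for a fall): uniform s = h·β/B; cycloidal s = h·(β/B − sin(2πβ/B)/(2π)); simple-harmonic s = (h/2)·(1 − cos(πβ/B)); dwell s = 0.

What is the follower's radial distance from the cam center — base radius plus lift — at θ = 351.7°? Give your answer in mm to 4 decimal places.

seg 1 [0°–28.2°] dwell: s stays 0.0000
seg 2 [28.2°–98.4°] cycloidal, h=7: full span → s += 7 → s = 7.0000
seg 3 [98.4°–216.9°] simple-harmonic, h=-6: full span → s += -6 → s = 1.0000
seg 4 [216.9°–298.7°] dwell: s stays 1.0000
seg 5 [298.7°–337.9°] uniform, h=8: full span → s += 8 → s = 9.0000
seg 6 [337.9°–360°] uniform, h=9: θ=351.7° here. β=13.8, B=22.1. 9·13.8/22.1 = 5.6199 → s = 14.6199
radial distance = base radius + s = 17 + 14.6199 = 31.6199

31.6199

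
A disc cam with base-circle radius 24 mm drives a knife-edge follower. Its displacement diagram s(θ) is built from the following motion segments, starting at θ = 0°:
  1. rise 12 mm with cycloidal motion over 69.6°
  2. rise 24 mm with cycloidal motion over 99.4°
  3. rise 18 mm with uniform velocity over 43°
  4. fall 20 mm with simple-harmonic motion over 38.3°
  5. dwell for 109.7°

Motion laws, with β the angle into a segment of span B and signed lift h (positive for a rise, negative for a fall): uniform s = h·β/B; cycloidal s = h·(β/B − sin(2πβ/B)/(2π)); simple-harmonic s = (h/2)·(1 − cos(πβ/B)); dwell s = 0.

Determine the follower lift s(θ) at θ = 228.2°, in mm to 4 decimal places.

seg 1 [0°–69.6°] cycloidal, h=12: full span → s += 12 → s = 12.0000
seg 2 [69.6°–169°] cycloidal, h=24: full span → s += 24 → s = 36.0000
seg 3 [169°–212°] uniform, h=18: full span → s += 18 → s = 54.0000
seg 4 [212°–250.3°] simple-harmonic, h=-20: θ=228.2° here. β=16.2, B=38.3. -20/2·(1 − cos(π·0.4230)) = -7.6038 → s = 46.3962

46.3962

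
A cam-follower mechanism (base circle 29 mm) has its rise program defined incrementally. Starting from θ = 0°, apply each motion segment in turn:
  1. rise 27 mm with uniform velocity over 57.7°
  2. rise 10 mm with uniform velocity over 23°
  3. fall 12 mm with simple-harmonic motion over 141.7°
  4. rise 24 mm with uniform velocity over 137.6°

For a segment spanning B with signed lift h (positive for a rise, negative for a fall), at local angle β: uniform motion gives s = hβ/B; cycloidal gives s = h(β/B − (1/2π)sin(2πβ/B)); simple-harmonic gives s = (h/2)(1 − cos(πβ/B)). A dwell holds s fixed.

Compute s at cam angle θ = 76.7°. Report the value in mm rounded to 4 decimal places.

seg 1 [0°–57.7°] uniform, h=27: full span → s += 27 → s = 27.0000
seg 2 [57.7°–80.7°] uniform, h=10: θ=76.7° here. β=19, B=23. 10·19/23 = 8.2609 → s = 35.2609

35.2609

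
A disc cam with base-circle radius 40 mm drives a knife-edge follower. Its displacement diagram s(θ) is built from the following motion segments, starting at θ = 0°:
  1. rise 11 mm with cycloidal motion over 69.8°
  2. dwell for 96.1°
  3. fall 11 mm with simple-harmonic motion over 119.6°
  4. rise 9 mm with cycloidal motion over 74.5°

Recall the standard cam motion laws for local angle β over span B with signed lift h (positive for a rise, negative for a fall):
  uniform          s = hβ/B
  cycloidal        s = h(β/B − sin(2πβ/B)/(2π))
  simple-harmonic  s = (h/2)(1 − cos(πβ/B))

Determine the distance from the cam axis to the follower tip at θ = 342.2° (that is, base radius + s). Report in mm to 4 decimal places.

seg 1 [0°–69.8°] cycloidal, h=11: full span → s += 11 → s = 11.0000
seg 2 [69.8°–165.9°] dwell: s stays 11.0000
seg 3 [165.9°–285.5°] simple-harmonic, h=-11: full span → s += -11 → s = 0.0000
seg 4 [285.5°–360°] cycloidal, h=9: θ=342.2° here. β=56.7, B=74.5. 9·(0.7611 − sin(2π·0.7611)/(2π)) = 8.2786 → s = 8.2786
radial distance = base radius + s = 40 + 8.2786 = 48.2786

48.2786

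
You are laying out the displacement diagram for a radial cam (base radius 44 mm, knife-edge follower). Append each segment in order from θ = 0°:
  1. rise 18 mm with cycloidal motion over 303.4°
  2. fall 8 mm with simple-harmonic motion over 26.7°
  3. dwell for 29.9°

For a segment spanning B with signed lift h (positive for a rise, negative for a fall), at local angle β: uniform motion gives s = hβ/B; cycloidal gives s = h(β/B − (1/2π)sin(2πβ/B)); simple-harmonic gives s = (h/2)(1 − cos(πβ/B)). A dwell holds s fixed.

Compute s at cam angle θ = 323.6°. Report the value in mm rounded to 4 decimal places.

seg 1 [0°–303.4°] cycloidal, h=18: full span → s += 18 → s = 18.0000
seg 2 [303.4°–330.1°] simple-harmonic, h=-8: θ=323.6° here. β=20.2, B=26.7. -8/2·(1 − cos(π·0.7566)) = -6.8861 → s = 11.1139

11.1139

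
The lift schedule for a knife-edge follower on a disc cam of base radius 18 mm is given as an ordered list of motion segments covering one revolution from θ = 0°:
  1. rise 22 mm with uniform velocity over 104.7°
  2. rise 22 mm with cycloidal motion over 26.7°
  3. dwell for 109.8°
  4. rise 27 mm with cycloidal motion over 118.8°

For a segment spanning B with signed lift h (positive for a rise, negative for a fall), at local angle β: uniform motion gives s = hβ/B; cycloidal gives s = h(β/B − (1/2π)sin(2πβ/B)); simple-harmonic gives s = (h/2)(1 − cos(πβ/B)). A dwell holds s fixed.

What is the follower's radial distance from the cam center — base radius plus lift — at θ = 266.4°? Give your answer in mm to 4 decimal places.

seg 1 [0°–104.7°] uniform, h=22: full span → s += 22 → s = 22.0000
seg 2 [104.7°–131.4°] cycloidal, h=22: full span → s += 22 → s = 44.0000
seg 3 [131.4°–241.2°] dwell: s stays 44.0000
seg 4 [241.2°–360°] cycloidal, h=27: θ=266.4° here. β=25.2, B=118.8. 27·(0.2121 − sin(2π·0.2121)/(2π)) = 1.5512 → s = 45.5512
radial distance = base radius + s = 18 + 45.5512 = 63.5512

63.5512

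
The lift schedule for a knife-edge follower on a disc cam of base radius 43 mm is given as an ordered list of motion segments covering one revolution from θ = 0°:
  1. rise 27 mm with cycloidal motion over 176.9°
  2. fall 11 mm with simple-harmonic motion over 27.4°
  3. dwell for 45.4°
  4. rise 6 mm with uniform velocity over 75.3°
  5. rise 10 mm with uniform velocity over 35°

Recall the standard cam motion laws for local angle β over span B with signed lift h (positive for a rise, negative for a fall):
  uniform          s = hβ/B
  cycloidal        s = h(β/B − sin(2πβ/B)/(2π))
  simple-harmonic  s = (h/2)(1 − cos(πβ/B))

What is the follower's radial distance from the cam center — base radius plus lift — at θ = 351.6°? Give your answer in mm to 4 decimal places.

seg 1 [0°–176.9°] cycloidal, h=27: full span → s += 27 → s = 27.0000
seg 2 [176.9°–204.3°] simple-harmonic, h=-11: full span → s += -11 → s = 16.0000
seg 3 [204.3°–249.7°] dwell: s stays 16.0000
seg 4 [249.7°–325°] uniform, h=6: full span → s += 6 → s = 22.0000
seg 5 [325°–360°] uniform, h=10: θ=351.6° here. β=26.6, B=35. 10·26.6/35 = 7.6000 → s = 29.6000
radial distance = base radius + s = 43 + 29.6000 = 72.6000

72.6000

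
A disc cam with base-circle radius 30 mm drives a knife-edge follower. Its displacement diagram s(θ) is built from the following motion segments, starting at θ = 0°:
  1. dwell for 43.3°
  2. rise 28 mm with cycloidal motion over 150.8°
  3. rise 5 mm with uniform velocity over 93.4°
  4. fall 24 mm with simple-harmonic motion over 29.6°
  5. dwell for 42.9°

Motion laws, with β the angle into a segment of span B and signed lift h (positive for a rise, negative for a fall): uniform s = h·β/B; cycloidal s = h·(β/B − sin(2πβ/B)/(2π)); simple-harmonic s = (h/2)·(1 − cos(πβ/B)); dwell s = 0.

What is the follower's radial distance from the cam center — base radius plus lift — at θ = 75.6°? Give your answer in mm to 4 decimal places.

seg 1 [0°–43.3°] dwell: s stays 0.0000
seg 2 [43.3°–194.1°] cycloidal, h=28: θ=75.6° here. β=32.3, B=150.8. 28·(0.2142 − sin(2π·0.2142)/(2π)) = 1.6533 → s = 1.6533
radial distance = base radius + s = 30 + 1.6533 = 31.6533

31.6533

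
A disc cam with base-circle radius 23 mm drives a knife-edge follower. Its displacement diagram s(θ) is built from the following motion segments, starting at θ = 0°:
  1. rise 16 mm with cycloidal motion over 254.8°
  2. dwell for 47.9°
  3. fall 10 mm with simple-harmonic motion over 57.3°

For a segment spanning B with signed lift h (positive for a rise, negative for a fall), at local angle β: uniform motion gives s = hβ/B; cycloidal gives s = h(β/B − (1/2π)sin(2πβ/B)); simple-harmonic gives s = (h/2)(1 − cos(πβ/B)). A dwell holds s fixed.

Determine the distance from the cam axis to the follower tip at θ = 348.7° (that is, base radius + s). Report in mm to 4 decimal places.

seg 1 [0°–254.8°] cycloidal, h=16: full span → s += 16 → s = 16.0000
seg 2 [254.8°–302.7°] dwell: s stays 16.0000
seg 3 [302.7°–360°] simple-harmonic, h=-10: θ=348.7° here. β=46, B=57.3. -10/2·(1 − cos(π·0.8028)) = -9.0707 → s = 6.9293
radial distance = base radius + s = 23 + 6.9293 = 29.9293

29.9293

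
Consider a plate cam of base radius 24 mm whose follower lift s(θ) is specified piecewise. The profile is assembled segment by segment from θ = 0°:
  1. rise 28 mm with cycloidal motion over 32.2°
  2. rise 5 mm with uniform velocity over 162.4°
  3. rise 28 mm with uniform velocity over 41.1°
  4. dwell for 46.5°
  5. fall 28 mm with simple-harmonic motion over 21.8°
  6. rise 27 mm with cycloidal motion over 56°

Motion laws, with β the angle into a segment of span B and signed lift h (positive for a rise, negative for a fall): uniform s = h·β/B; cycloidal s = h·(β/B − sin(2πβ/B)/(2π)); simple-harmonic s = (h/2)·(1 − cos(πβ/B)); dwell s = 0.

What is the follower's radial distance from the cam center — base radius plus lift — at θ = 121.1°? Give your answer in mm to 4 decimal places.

seg 1 [0°–32.2°] cycloidal, h=28: full span → s += 28 → s = 28.0000
seg 2 [32.2°–194.6°] uniform, h=5: θ=121.1° here. β=88.9, B=162.4. 5·88.9/162.4 = 2.7371 → s = 30.7371
radial distance = base radius + s = 24 + 30.7371 = 54.7371

54.7371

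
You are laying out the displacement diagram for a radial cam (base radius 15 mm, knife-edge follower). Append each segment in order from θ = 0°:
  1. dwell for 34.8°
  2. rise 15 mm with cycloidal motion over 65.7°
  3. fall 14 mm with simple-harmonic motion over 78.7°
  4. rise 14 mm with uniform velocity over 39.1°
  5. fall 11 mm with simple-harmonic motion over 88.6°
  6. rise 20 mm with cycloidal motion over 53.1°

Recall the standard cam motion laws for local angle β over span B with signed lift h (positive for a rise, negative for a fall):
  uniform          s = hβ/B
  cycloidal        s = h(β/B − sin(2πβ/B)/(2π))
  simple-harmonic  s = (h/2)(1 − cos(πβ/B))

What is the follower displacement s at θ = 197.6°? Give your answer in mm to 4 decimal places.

seg 1 [0°–34.8°] dwell: s stays 0.0000
seg 2 [34.8°–100.5°] cycloidal, h=15: full span → s += 15 → s = 15.0000
seg 3 [100.5°–179.2°] simple-harmonic, h=-14: full span → s += -14 → s = 1.0000
seg 4 [179.2°–218.3°] uniform, h=14: θ=197.6° here. β=18.4, B=39.1. 14·18.4/39.1 = 6.5882 → s = 7.5882

7.5882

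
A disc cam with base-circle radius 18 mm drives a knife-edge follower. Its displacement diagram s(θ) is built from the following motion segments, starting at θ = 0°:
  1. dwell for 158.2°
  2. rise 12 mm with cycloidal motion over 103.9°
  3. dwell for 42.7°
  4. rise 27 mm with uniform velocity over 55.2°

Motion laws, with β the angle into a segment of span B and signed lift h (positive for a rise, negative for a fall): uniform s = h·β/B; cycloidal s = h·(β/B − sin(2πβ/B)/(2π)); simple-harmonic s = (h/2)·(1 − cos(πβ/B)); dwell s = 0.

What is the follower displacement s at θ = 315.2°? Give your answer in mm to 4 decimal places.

seg 1 [0°–158.2°] dwell: s stays 0.0000
seg 2 [158.2°–262.1°] cycloidal, h=12: full span → s += 12 → s = 12.0000
seg 3 [262.1°–304.8°] dwell: s stays 12.0000
seg 4 [304.8°–360°] uniform, h=27: θ=315.2° here. β=10.4, B=55.2. 27·10.4/55.2 = 5.0870 → s = 17.0870

17.0870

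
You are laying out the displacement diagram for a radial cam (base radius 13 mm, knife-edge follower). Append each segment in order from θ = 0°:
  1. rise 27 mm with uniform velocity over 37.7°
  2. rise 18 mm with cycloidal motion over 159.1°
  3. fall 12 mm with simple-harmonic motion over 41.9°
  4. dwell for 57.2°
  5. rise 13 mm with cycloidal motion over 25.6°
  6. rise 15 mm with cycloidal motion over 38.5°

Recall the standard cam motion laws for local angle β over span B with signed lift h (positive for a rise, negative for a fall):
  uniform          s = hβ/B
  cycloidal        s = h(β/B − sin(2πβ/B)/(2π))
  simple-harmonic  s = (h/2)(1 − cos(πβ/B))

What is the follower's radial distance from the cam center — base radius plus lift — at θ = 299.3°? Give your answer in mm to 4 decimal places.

seg 1 [0°–37.7°] uniform, h=27: full span → s += 27 → s = 27.0000
seg 2 [37.7°–196.8°] cycloidal, h=18: full span → s += 18 → s = 45.0000
seg 3 [196.8°–238.7°] simple-harmonic, h=-12: full span → s += -12 → s = 33.0000
seg 4 [238.7°–295.9°] dwell: s stays 33.0000
seg 5 [295.9°–321.5°] cycloidal, h=13: θ=299.3° here. β=3.4, B=25.6. 13·(0.1328 − sin(2π·0.1328)/(2π)) = 0.1935 → s = 33.1935
radial distance = base radius + s = 13 + 33.1935 = 46.1935

46.1935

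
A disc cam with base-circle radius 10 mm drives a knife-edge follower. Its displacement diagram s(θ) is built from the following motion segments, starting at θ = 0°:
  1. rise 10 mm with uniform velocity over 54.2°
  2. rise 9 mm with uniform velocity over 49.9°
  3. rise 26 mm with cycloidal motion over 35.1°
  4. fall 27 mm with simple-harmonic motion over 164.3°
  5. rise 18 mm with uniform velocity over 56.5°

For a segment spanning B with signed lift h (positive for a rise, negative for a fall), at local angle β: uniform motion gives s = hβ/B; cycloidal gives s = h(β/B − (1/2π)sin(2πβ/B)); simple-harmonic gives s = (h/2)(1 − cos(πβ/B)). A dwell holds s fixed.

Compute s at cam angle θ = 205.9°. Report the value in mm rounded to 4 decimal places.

seg 1 [0°–54.2°] uniform, h=10: full span → s += 10 → s = 10.0000
seg 2 [54.2°–104.1°] uniform, h=9: full span → s += 9 → s = 19.0000
seg 3 [104.1°–139.2°] cycloidal, h=26: full span → s += 26 → s = 45.0000
seg 4 [139.2°–303.5°] simple-harmonic, h=-27: θ=205.9° here. β=66.7, B=164.3. -27/2·(1 − cos(π·0.4060)) = -9.5696 → s = 35.4304

35.4304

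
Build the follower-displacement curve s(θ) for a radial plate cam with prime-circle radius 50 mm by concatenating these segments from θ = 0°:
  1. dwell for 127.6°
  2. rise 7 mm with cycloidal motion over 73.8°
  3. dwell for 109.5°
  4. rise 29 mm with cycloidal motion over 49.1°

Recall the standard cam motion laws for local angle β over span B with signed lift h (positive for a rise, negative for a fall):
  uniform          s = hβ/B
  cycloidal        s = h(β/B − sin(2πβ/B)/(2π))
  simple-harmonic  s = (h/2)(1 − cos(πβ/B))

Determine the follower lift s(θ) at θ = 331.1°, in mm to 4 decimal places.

seg 1 [0°–127.6°] dwell: s stays 0.0000
seg 2 [127.6°–201.4°] cycloidal, h=7: full span → s += 7 → s = 7.0000
seg 3 [201.4°–310.9°] dwell: s stays 7.0000
seg 4 [310.9°–360°] cycloidal, h=29: θ=331.1° here. β=20.2, B=49.1. 29·(0.4114 − sin(2π·0.4114)/(2π)) = 9.4922 → s = 16.4922

16.4922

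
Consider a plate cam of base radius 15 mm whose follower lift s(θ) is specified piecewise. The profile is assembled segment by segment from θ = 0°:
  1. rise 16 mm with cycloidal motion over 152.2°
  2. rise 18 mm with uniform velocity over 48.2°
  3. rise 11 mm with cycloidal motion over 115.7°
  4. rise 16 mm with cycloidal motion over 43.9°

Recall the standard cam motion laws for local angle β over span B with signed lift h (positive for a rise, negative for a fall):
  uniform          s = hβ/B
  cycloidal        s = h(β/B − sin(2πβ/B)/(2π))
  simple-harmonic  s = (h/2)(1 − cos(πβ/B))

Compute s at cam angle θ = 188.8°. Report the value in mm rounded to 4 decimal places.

seg 1 [0°–152.2°] cycloidal, h=16: full span → s += 16 → s = 16.0000
seg 2 [152.2°–200.4°] uniform, h=18: θ=188.8° here. β=36.6, B=48.2. 18·36.6/48.2 = 13.6680 → s = 29.6680

29.6680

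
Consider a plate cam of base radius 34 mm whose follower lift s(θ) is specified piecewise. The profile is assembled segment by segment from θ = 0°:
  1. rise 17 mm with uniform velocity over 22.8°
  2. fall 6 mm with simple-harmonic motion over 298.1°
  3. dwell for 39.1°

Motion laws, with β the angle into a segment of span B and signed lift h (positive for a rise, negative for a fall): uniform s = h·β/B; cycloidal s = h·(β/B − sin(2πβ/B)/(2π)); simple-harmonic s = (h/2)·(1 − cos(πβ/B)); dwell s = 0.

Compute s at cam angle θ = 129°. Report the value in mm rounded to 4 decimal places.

seg 1 [0°–22.8°] uniform, h=17: full span → s += 17 → s = 17.0000
seg 2 [22.8°–320.9°] simple-harmonic, h=-6: θ=129° here. β=106.2, B=298.1. -6/2·(1 − cos(π·0.3563)) = -1.6908 → s = 15.3092

15.3092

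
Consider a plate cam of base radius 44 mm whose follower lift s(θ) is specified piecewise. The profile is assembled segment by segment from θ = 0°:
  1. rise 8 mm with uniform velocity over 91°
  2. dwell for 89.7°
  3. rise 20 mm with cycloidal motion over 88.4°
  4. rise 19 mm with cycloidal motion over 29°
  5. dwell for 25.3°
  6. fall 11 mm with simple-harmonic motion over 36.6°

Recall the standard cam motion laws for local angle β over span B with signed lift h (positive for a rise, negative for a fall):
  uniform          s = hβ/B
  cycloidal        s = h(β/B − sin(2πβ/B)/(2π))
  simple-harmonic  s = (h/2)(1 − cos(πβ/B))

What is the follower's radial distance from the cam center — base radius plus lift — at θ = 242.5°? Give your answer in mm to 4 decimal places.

seg 1 [0°–91°] uniform, h=8: full span → s += 8 → s = 8.0000
seg 2 [91°–180.7°] dwell: s stays 8.0000
seg 3 [180.7°–269.1°] cycloidal, h=20: θ=242.5° here. β=61.8, B=88.4. 20·(0.6991 − sin(2π·0.6991)/(2π)) = 17.0036 → s = 25.0036
radial distance = base radius + s = 44 + 25.0036 = 69.0036

69.0036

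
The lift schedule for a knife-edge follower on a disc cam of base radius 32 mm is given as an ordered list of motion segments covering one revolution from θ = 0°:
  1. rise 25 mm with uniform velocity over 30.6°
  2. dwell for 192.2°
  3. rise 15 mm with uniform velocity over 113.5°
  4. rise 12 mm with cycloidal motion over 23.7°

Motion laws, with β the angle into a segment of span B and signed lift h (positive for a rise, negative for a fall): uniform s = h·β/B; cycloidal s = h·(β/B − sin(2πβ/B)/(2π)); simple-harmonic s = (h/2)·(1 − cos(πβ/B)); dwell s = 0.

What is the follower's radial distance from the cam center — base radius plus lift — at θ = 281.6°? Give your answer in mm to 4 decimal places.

seg 1 [0°–30.6°] uniform, h=25: full span → s += 25 → s = 25.0000
seg 2 [30.6°–222.8°] dwell: s stays 25.0000
seg 3 [222.8°–336.3°] uniform, h=15: θ=281.6° here. β=58.8, B=113.5. 15·58.8/113.5 = 7.7709 → s = 32.7709
radial distance = base radius + s = 32 + 32.7709 = 64.7709

64.7709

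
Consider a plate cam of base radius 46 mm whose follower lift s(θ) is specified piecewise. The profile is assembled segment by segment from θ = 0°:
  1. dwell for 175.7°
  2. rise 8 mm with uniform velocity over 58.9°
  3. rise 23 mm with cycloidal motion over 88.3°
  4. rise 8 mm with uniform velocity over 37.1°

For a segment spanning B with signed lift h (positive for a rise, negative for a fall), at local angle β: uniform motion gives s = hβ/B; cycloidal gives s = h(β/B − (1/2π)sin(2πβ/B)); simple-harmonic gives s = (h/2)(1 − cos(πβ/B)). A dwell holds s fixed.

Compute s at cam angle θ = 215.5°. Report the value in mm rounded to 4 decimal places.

seg 1 [0°–175.7°] dwell: s stays 0.0000
seg 2 [175.7°–234.6°] uniform, h=8: θ=215.5° here. β=39.8, B=58.9. 8·39.8/58.9 = 5.4058 → s = 5.4058

5.4058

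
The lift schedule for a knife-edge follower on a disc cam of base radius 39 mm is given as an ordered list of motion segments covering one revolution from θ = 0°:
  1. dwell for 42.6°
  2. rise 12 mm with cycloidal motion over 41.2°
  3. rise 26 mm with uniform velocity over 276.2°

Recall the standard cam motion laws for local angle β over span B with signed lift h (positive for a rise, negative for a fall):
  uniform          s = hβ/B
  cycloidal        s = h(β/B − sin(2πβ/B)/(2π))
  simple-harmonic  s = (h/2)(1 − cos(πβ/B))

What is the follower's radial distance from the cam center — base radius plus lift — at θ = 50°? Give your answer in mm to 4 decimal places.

seg 1 [0°–42.6°] dwell: s stays 0.0000
seg 2 [42.6°–83.8°] cycloidal, h=12: θ=50° here. β=7.4, B=41.2. 12·(0.1796 − sin(2π·0.1796)/(2π)) = 0.4292 → s = 0.4292
radial distance = base radius + s = 39 + 0.4292 = 39.4292

39.4292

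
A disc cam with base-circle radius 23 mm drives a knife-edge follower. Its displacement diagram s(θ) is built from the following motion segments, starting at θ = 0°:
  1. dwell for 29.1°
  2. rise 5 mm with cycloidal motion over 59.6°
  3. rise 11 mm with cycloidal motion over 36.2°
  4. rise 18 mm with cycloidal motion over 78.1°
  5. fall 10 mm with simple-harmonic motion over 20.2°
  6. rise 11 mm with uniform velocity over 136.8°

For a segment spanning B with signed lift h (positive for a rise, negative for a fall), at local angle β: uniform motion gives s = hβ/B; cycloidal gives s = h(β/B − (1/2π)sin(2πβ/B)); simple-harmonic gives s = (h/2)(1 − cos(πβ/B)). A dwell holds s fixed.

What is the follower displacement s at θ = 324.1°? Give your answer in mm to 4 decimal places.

seg 1 [0°–29.1°] dwell: s stays 0.0000
seg 2 [29.1°–88.7°] cycloidal, h=5: full span → s += 5 → s = 5.0000
seg 3 [88.7°–124.9°] cycloidal, h=11: full span → s += 11 → s = 16.0000
seg 4 [124.9°–203°] cycloidal, h=18: full span → s += 18 → s = 34.0000
seg 5 [203°–223.2°] simple-harmonic, h=-10: full span → s += -10 → s = 24.0000
seg 6 [223.2°–360°] uniform, h=11: θ=324.1° here. β=100.9, B=136.8. 11·100.9/136.8 = 8.1133 → s = 32.1133

32.1133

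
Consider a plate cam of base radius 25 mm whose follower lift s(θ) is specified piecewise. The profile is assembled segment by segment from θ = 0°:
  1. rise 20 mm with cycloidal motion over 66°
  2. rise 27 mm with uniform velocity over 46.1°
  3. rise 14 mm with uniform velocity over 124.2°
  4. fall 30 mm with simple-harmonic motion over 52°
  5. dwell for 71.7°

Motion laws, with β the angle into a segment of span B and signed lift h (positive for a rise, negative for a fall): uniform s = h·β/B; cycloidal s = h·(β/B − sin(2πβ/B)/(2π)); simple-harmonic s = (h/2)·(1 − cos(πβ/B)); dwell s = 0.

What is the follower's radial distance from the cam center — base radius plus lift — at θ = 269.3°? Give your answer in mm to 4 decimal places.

seg 1 [0°–66°] cycloidal, h=20: full span → s += 20 → s = 20.0000
seg 2 [66°–112.1°] uniform, h=27: full span → s += 27 → s = 47.0000
seg 3 [112.1°–236.3°] uniform, h=14: full span → s += 14 → s = 61.0000
seg 4 [236.3°–288.3°] simple-harmonic, h=-30: θ=269.3° here. β=33, B=52. -30/2·(1 − cos(π·0.6346)) = -21.1562 → s = 39.8438
radial distance = base radius + s = 25 + 39.8438 = 64.8438

64.8438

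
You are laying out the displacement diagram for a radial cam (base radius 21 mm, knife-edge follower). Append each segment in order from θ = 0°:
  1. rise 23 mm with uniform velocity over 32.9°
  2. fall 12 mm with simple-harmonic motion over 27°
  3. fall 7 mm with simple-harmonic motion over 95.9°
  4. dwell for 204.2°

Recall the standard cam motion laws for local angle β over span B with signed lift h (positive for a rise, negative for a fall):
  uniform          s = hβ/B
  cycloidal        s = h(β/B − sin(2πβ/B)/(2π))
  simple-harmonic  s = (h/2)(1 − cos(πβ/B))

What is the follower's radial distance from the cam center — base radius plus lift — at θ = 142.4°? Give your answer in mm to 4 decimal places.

seg 1 [0°–32.9°] uniform, h=23: full span → s += 23 → s = 23.0000
seg 2 [32.9°–59.9°] simple-harmonic, h=-12: full span → s += -12 → s = 11.0000
seg 3 [59.9°–155.8°] simple-harmonic, h=-7: θ=142.4° here. β=82.5, B=95.9. -7/2·(1 − cos(π·0.8603)) = -6.6682 → s = 4.3318
radial distance = base radius + s = 21 + 4.3318 = 25.3318

25.3318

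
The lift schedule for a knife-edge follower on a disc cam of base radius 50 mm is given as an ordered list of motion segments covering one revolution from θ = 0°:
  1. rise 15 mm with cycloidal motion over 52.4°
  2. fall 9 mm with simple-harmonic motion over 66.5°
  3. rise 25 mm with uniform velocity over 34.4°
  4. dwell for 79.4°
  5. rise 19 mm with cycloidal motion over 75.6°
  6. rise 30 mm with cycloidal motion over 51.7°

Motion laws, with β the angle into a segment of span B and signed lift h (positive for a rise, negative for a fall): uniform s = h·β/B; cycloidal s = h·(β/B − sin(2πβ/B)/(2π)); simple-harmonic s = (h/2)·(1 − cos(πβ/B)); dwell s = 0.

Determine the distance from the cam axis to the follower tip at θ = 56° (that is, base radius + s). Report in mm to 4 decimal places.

seg 1 [0°–52.4°] cycloidal, h=15: full span → s += 15 → s = 15.0000
seg 2 [52.4°–118.9°] simple-harmonic, h=-9: θ=56° here. β=3.6, B=66.5. -9/2·(1 − cos(π·0.0541)) = -0.0649 → s = 14.9351
radial distance = base radius + s = 50 + 14.9351 = 64.9351

64.9351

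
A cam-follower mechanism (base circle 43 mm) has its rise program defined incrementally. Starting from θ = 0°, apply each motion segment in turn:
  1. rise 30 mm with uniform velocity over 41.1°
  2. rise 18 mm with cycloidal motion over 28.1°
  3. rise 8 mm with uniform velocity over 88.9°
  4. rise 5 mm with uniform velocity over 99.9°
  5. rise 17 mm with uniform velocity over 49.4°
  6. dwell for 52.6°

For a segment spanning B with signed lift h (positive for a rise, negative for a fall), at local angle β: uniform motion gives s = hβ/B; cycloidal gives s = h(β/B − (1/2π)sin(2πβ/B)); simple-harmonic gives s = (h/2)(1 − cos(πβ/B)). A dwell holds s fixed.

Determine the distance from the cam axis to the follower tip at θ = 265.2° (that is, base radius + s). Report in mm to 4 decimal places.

seg 1 [0°–41.1°] uniform, h=30: full span → s += 30 → s = 30.0000
seg 2 [41.1°–69.2°] cycloidal, h=18: full span → s += 18 → s = 48.0000
seg 3 [69.2°–158.1°] uniform, h=8: full span → s += 8 → s = 56.0000
seg 4 [158.1°–258°] uniform, h=5: full span → s += 5 → s = 61.0000
seg 5 [258°–307.4°] uniform, h=17: θ=265.2° here. β=7.2, B=49.4. 17·7.2/49.4 = 2.4777 → s = 63.4777
radial distance = base radius + s = 43 + 63.4777 = 106.4777

106.4777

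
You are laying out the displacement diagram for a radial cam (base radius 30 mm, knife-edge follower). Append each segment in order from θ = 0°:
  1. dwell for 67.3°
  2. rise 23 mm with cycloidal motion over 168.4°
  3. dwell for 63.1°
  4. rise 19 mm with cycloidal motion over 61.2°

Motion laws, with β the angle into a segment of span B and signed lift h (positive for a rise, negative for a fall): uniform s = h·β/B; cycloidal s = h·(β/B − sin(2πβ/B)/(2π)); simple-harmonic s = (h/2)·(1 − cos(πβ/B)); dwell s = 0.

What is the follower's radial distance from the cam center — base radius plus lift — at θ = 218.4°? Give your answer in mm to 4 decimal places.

seg 1 [0°–67.3°] dwell: s stays 0.0000
seg 2 [67.3°–235.7°] cycloidal, h=23: θ=218.4° here. β=151.1, B=168.4. 23·(0.8973 − sin(2π·0.8973)/(2π)) = 22.8393 → s = 22.8393
radial distance = base radius + s = 30 + 22.8393 = 52.8393

52.8393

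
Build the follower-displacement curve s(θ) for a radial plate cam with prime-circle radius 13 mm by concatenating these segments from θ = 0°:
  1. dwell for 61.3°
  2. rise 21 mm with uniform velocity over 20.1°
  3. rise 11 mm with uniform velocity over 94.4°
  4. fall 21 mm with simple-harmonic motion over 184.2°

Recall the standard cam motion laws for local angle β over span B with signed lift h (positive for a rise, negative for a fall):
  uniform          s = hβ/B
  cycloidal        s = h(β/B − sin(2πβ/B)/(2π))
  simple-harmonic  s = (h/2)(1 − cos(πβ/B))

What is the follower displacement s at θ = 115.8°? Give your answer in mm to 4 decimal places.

seg 1 [0°–61.3°] dwell: s stays 0.0000
seg 2 [61.3°–81.4°] uniform, h=21: full span → s += 21 → s = 21.0000
seg 3 [81.4°–175.8°] uniform, h=11: θ=115.8° here. β=34.4, B=94.4. 11·34.4/94.4 = 4.0085 → s = 25.0085

25.0085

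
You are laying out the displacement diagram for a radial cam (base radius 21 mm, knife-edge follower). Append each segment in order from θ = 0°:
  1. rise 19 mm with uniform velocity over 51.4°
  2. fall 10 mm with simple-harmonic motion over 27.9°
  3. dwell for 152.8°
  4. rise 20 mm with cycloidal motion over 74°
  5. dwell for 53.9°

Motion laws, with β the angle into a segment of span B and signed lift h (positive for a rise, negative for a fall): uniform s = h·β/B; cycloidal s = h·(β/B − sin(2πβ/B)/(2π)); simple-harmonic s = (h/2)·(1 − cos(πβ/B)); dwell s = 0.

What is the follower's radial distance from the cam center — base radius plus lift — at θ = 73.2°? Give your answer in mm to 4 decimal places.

seg 1 [0°–51.4°] uniform, h=19: full span → s += 19 → s = 19.0000
seg 2 [51.4°–79.3°] simple-harmonic, h=-10: θ=73.2° here. β=21.8, B=27.9. -10/2·(1 − cos(π·0.7814)) = -8.8662 → s = 10.1338
radial distance = base radius + s = 21 + 10.1338 = 31.1338

31.1338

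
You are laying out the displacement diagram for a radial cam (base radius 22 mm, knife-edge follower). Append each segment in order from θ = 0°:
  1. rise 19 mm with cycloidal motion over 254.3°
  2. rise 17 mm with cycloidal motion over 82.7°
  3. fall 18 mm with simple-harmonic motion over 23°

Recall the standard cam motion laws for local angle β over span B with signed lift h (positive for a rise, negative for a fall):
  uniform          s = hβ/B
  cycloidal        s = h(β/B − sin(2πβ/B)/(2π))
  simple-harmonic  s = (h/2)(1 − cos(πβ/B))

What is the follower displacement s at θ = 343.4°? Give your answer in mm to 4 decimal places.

seg 1 [0°–254.3°] cycloidal, h=19: full span → s += 19 → s = 19.0000
seg 2 [254.3°–337°] cycloidal, h=17: full span → s += 17 → s = 36.0000
seg 3 [337°–360°] simple-harmonic, h=-18: θ=343.4° here. β=6.4, B=23. -18/2·(1 − cos(π·0.2783)) = -3.2254 → s = 32.7746

32.7746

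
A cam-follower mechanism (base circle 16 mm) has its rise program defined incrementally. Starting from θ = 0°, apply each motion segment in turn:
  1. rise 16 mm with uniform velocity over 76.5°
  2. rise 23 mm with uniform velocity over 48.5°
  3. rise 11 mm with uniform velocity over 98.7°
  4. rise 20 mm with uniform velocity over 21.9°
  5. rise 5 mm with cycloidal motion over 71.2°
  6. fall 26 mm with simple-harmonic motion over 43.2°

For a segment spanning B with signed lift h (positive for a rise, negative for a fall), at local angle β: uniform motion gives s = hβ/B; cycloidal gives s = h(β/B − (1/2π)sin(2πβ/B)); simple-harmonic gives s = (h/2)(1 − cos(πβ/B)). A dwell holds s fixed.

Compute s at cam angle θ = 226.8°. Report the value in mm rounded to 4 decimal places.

seg 1 [0°–76.5°] uniform, h=16: full span → s += 16 → s = 16.0000
seg 2 [76.5°–125°] uniform, h=23: full span → s += 23 → s = 39.0000
seg 3 [125°–223.7°] uniform, h=11: full span → s += 11 → s = 50.0000
seg 4 [223.7°–245.6°] uniform, h=20: θ=226.8° here. β=3.1, B=21.9. 20·3.1/21.9 = 2.8311 → s = 52.8311

52.8311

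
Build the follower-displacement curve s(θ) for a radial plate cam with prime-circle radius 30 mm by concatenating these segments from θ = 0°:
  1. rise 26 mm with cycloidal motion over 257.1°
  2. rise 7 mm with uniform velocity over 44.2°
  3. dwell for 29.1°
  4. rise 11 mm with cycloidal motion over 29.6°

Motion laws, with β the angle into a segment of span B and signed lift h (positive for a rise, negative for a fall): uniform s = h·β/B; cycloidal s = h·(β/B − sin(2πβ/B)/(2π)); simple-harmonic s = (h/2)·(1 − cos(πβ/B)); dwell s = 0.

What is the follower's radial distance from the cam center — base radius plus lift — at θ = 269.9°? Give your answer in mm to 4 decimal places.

seg 1 [0°–257.1°] cycloidal, h=26: full span → s += 26 → s = 26.0000
seg 2 [257.1°–301.3°] uniform, h=7: θ=269.9° here. β=12.8, B=44.2. 7·12.8/44.2 = 2.0271 → s = 28.0271
radial distance = base radius + s = 30 + 28.0271 = 58.0271

58.0271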